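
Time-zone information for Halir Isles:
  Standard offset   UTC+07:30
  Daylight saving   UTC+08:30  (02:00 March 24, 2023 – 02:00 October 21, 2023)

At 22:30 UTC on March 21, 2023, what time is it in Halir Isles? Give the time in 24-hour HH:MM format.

06:00

At the standard offset (UTC+07:30), 22:30 UTC + 7h30m = 06:00 Halir Isles standard time (rolling into the next day, 22 March 2023).
The standard-time date in Halir Isles, March 22, 2023, is outside the daylight-saving period (24 March – 21 October), so Halir Isles is on standard time, UTC+07:30.
22:30 UTC + 7h30m = 06:00 local (rolling into the next day, 22 March 2023).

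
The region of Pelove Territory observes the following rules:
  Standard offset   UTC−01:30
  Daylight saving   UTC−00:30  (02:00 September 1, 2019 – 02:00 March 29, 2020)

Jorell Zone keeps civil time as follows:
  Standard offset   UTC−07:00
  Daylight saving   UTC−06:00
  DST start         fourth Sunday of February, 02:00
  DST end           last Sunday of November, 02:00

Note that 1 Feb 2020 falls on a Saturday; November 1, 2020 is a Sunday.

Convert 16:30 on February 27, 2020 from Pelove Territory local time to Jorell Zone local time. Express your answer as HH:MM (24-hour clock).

11:00

February 27, 2020 lies within the daylight-saving period (1 September 2019 – 29 March 2020), so Pelove Territory is on daylight time, UTC−00:30.
16:30 Pelove Territory + 0h30m = 17:00 UTC.
1 February 2020 is a Saturday, so the first Sunday is February 2 and the fourth is February 23.
1 November 2020 is a Sunday, so Sundays fall on 1, 8, 15, 22, 29; the last is November 29.
At the standard offset (UTC−07:00), 17:00 UTC − 7h = 10:00 Jorell Zone standard time.
Daylight saving runs 23 February – 29 November; the standard-time date in Jorell Zone, February 27, 2020, is inside that window, so Jorell Zone is at UTC−06:00.
17:00 UTC − 6h = 11:00 Jorell Zone.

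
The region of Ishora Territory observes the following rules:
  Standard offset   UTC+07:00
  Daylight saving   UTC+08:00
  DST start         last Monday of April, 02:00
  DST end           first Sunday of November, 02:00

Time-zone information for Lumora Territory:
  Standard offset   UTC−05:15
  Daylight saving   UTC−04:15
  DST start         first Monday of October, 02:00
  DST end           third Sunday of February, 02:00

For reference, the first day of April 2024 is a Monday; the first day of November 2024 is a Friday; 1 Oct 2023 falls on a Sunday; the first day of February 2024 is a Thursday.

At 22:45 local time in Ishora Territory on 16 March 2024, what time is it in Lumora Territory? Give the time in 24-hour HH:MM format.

1 April 2024 is a Monday, so Mondays fall on 1, 8, 15, 22, 29; the last is April 29.
1 November 2024 is a Friday, so the first Sunday is November 3.
Daylight saving runs 29 April – 3 November; 16 March 2024 is outside that window, so Ishora Territory is on standard time at UTC+07:00.
22:45 Ishora Territory − 7h = 15:45 UTC.
1 October 2023 is a Sunday, so the first Monday is October 2.
1 February 2024 is a Thursday, so the first Sunday is February 4 and the third is February 18.
At the standard offset (UTC−05:15), 15:45 UTC − 5h15m = 10:30 Lumora Territory standard time.
The standard-time date in Lumora Territory, 16 March 2024, is outside the daylight-saving period (2 October 2023 – 18 February 2024), so Lumora Territory is on standard time, UTC−05:15.
15:45 UTC − 5h15m = 10:30 Lumora Territory.

10:30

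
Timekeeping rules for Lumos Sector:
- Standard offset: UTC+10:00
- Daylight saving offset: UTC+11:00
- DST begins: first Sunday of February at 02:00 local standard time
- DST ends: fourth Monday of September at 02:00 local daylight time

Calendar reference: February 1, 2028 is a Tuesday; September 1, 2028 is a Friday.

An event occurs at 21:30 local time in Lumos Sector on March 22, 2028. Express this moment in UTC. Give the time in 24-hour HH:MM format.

10:30

1 February 2028 is a Tuesday, so the first Sunday is February 6.
1 September 2028 is a Friday, so the first Monday is September 4 and the fourth is September 25.
Daylight saving runs 6 February – 25 September; March 22, 2028 is inside that window, so Lumos Sector is at UTC+11:00.
21:30 local − 11h = 10:30 UTC.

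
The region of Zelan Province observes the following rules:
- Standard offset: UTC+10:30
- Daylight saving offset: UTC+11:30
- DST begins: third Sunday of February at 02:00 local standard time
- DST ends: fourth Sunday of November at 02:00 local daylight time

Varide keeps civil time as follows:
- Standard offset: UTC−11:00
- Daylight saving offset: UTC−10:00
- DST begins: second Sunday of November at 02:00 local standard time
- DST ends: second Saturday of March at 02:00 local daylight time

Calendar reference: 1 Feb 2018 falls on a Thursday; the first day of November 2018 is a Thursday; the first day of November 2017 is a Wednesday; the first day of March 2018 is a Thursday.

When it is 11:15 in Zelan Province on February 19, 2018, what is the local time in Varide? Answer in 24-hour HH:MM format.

1 February 2018 is a Thursday, so the first Sunday is February 4 and the third is February 18.
1 November 2018 is a Thursday, so the first Sunday is November 4 and the fourth is November 25.
Daylight saving runs 18 February – 25 November; February 19, 2018 is inside that window, so Zelan Province is at UTC+11:30.
11:15 Zelan Province − 11h30m = 23:45 UTC (rolling into the previous day, 18 February 2018).
1 November 2017 is a Wednesday, so the first Sunday is November 5 and the second is November 12.
1 March 2018 is a Thursday, so the first Saturday is March 3 and the second is March 10.
At the standard offset (UTC−11:00), 23:45 UTC − 11h = 12:45 Varide standard time.
The standard-time date in Varide, February 18, 2018, falls between 12 November 2017 and 10 March 2018, so daylight saving is in effect and Varide is at UTC−10:00.
23:45 UTC − 10h = 13:45 Varide.

13:45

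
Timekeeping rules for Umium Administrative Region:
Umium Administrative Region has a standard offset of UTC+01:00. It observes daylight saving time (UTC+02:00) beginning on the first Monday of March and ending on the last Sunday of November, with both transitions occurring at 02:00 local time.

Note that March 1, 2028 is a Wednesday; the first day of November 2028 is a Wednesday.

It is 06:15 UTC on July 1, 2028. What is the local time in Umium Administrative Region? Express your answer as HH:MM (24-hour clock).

1 March 2028 is a Wednesday, so the first Monday is March 6.
1 November 2028 is a Wednesday, so Sundays fall on 5, 12, 19, 26; the last is November 26.
At the standard offset (UTC+01:00), 06:15 UTC + 1h = 07:15 Umium Administrative Region standard time.
The standard-time date in Umium Administrative Region, July 1, 2028, lies within the daylight-saving period (6 March – 26 November), so Umium Administrative Region is on daylight time, UTC+02:00.
06:15 UTC + 2h = 08:15 local.

08:15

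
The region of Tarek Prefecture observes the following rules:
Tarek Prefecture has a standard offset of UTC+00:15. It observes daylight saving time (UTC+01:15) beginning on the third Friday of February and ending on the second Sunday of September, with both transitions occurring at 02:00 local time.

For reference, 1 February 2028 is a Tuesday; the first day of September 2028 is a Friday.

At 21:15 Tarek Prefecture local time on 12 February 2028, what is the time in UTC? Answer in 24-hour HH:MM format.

1 February 2028 is a Tuesday, so the first Friday is February 4 and the third is February 18.
1 September 2028 is a Friday, so the first Sunday is September 3 and the second is September 10.
12 February 2028 does not fall between 18 February and 10 September, so daylight saving is not in effect and Tarek Prefecture is at UTC+00:15.
21:15 local − 0h15m = 21:00 UTC.

21:00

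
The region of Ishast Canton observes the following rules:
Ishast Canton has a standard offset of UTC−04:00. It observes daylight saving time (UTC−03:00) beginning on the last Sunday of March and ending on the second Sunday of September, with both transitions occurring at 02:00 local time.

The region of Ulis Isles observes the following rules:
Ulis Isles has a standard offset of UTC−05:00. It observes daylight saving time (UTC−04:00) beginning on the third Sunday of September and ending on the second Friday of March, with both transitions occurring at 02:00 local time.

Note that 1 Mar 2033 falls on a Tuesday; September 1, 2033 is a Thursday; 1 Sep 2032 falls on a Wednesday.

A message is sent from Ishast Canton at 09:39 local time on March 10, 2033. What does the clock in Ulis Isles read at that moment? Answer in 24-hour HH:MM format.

09:39

1 March 2033 is a Tuesday, so Sundays fall on 6, 13, 20, 27; the last is March 27.
1 September 2033 is a Thursday, so the first Sunday is September 4 and the second is September 11.
March 10, 2033 is outside the daylight-saving period (27 March – 11 September), so Ishast Canton is on standard time, UTC−04:00.
09:39 Ishast Canton + 4h = 13:39 UTC.
1 September 2032 is a Wednesday, so the first Sunday is September 5 and the third is September 19.
1 March 2033 is a Tuesday, so the first Friday is March 4 and the second is March 11.
At the standard offset (UTC−05:00), 13:39 UTC − 5h = 08:39 Ulis Isles standard time.
Daylight saving runs 19 September 2032 – 11 March 2033; the standard-time date in Ulis Isles, March 10, 2033, is inside that window, so Ulis Isles is at UTC−04:00.
13:39 UTC − 4h = 09:39 Ulis Isles.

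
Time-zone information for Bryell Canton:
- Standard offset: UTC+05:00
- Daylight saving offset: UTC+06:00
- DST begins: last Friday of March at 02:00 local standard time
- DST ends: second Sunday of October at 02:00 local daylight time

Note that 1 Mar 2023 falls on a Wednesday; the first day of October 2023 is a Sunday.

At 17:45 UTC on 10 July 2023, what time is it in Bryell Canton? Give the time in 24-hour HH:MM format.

1 March 2023 is a Wednesday, so Fridays fall on 3, 10, 17, 24, 31; the last is March 31.
1 October 2023 is a Sunday, so the first Sunday is October 1 and the second is October 8.
At the standard offset (UTC+05:00), 17:45 UTC + 5h = 22:45 Bryell Canton standard time.
The standard-time date in Bryell Canton, 10 July 2023, falls between 31 March and 8 October, so daylight saving is in effect and Bryell Canton is at UTC+06:00.
17:45 UTC + 6h = 23:45 local.

23:45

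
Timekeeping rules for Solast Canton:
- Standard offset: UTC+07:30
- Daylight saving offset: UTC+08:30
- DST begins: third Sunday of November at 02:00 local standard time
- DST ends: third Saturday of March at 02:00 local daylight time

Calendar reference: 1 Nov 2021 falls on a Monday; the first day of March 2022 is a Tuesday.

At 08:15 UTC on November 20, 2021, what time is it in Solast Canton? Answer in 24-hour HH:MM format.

1 November 2021 is a Monday, so the first Sunday is November 7 and the third is November 21.
1 March 2022 is a Tuesday, so the first Saturday is March 5 and the third is March 19.
At the standard offset (UTC+07:30), 08:15 UTC + 7h30m = 15:45 Solast Canton standard time.
The standard-time date in Solast Canton, November 20, 2021, does not fall between 21 November 2021 and 19 March 2022, so daylight saving is not in effect and Solast Canton is at UTC+07:30.
08:15 UTC + 7h30m = 15:45 local.

15:45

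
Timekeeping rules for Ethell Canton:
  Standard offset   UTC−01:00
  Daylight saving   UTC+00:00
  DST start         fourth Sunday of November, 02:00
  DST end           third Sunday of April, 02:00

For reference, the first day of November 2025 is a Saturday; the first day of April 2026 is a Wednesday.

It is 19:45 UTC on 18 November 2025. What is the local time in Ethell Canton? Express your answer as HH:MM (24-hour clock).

18:45

1 November 2025 is a Saturday, so the first Sunday is November 2 and the fourth is November 23.
1 April 2026 is a Wednesday, so the first Sunday is April 5 and the third is April 19.
At the standard offset (UTC−01:00), 19:45 UTC − 1h = 18:45 Ethell Canton standard time.
The standard-time date in Ethell Canton, 18 November 2025, does not fall between 23 November 2025 and 19 April 2026, so daylight saving is not in effect and Ethell Canton is at UTC−01:00.
19:45 UTC − 1h = 18:45 local.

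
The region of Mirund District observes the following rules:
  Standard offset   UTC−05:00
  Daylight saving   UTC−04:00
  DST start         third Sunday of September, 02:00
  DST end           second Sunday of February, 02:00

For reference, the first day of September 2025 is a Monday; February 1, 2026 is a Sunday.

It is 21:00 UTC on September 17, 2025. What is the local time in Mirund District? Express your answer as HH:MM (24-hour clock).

1 September 2025 is a Monday, so the first Sunday is September 7 and the third is September 21.
1 February 2026 is a Sunday, so the first Sunday is February 1 and the second is February 8.
At the standard offset (UTC−05:00), 21:00 UTC − 5h = 16:00 Mirund District standard time.
The standard-time date in Mirund District, September 17, 2025, does not fall between 21 September 2025 and 8 February 2026, so daylight saving is not in effect and Mirund District is at UTC−05:00.
21:00 UTC − 5h = 16:00 local.

16:00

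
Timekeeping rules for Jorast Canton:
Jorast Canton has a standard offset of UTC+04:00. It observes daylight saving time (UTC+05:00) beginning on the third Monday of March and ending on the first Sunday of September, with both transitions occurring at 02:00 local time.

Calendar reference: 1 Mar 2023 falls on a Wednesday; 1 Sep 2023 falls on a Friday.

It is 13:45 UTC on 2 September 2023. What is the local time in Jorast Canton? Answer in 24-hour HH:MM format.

1 March 2023 is a Wednesday, so the first Monday is March 6 and the third is March 20.
1 September 2023 is a Friday, so the first Sunday is September 3.
At the standard offset (UTC+04:00), 13:45 UTC + 4h = 17:45 Jorast Canton standard time.
Daylight saving runs 20 March – 3 September; the standard-time date in Jorast Canton, 2 September 2023, is inside that window, so Jorast Canton is at UTC+05:00.
13:45 UTC + 5h = 18:45 local.

18:45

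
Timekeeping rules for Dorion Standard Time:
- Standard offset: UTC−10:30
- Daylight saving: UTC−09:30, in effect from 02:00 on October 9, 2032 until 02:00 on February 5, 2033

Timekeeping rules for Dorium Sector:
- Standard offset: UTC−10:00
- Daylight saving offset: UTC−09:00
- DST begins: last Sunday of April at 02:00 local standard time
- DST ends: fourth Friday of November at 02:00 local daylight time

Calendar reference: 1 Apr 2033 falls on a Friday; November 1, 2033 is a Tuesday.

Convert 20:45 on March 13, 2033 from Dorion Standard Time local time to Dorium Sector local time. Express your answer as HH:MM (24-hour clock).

21:15

March 13, 2033 does not fall between 9 October 2032 and 5 February 2033, so daylight saving is not in effect and Dorion Standard Time is at UTC−10:30.
20:45 Dorion Standard Time + 10h30m = 07:15 UTC (rolling into the next day, 14 March 2033).
1 April 2033 is a Friday, so Sundays fall on 3, 10, 17, 24; the last is April 24.
1 November 2033 is a Tuesday, so the first Friday is November 4 and the fourth is November 25.
At the standard offset (UTC−10:00), 07:15 UTC − 10h = 21:15 Dorium Sector standard time (rolling into the previous day, 13 March 2033).
Daylight saving runs 24 April – 25 November; the standard-time date in Dorium Sector, March 13, 2033, is outside that window, so Dorium Sector is on standard time at UTC−10:00.
07:15 UTC − 10h = 21:15 Dorium Sector (rolling into the previous day, 13 March 2033).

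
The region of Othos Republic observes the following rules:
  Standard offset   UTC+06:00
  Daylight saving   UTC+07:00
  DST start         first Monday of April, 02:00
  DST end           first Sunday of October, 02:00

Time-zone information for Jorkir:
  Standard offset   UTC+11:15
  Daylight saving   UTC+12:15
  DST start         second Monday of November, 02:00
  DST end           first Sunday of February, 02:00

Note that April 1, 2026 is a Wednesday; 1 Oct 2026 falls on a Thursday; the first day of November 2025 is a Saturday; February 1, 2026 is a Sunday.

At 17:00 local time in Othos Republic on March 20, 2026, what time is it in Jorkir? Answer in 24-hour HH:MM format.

22:15

1 April 2026 is a Wednesday, so the first Monday is April 6.
1 October 2026 is a Thursday, so the first Sunday is October 4.
March 20, 2026 is outside the daylight-saving period (6 April – 4 October), so Othos Republic is on standard time, UTC+06:00.
17:00 Othos Republic − 6h = 11:00 UTC.
1 November 2025 is a Saturday, so the first Monday is November 3 and the second is November 10.
1 February 2026 is a Sunday, so the first Sunday is February 1.
At the standard offset (UTC+11:15), 11:00 UTC + 11h15m = 22:15 Jorkir standard time.
Daylight saving runs 10 November 2025 – 1 February 2026; the standard-time date in Jorkir, March 20, 2026, is outside that window, so Jorkir is on standard time at UTC+11:15.
11:00 UTC + 11h15m = 22:15 Jorkir.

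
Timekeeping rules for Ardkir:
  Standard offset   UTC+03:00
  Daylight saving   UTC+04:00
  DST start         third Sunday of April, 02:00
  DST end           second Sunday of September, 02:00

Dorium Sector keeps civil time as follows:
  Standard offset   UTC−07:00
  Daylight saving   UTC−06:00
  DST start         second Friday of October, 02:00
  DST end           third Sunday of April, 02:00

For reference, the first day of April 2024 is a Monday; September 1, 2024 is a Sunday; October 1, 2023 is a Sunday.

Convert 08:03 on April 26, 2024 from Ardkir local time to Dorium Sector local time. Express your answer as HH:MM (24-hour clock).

1 April 2024 is a Monday, so the first Sunday is April 7 and the third is April 21.
1 September 2024 is a Sunday, so the first Sunday is September 1 and the second is September 8.
Daylight saving runs 21 April – 8 September; April 26, 2024 is inside that window, so Ardkir is at UTC+04:00.
08:03 Ardkir − 4h = 04:03 UTC.
1 October 2023 is a Sunday, so the first Friday is October 6 and the second is October 13.
1 April 2024 is a Monday, so the first Sunday is April 7 and the third is April 21.
At the standard offset (UTC−07:00), 04:03 UTC − 7h = 21:03 Dorium Sector standard time (rolling into the previous day, 25 April 2024).
The standard-time date in Dorium Sector, April 25, 2024, is outside the daylight-saving period (13 October 2023 – 21 April 2024), so Dorium Sector is on standard time, UTC−07:00.
04:03 UTC − 7h = 21:03 Dorium Sector (rolling into the previous day, 25 April 2024).

21:03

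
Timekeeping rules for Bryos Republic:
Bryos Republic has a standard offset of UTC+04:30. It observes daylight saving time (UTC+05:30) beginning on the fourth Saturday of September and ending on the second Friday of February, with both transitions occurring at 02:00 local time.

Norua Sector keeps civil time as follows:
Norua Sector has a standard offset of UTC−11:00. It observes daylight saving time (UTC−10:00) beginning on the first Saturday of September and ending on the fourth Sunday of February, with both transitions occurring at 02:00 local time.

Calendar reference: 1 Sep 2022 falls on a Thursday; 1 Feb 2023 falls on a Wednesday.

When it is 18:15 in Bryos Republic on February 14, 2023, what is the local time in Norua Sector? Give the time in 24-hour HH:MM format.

1 September 2022 is a Thursday, so the first Saturday is September 3 and the fourth is September 24.
1 February 2023 is a Wednesday, so the first Friday is February 3 and the second is February 10.
February 14, 2023 is outside the daylight-saving period (24 September 2022 – 10 February 2023), so Bryos Republic is on standard time, UTC+04:30.
18:15 Bryos Republic − 4h30m = 13:45 UTC.
1 September 2022 is a Thursday, so the first Saturday is September 3.
1 February 2023 is a Wednesday, so the first Sunday is February 5 and the fourth is February 26.
At the standard offset (UTC−11:00), 13:45 UTC − 11h = 02:45 Norua Sector standard time.
Daylight saving runs 3 September 2022 – 26 February 2023; the standard-time date in Norua Sector, February 14, 2023, is inside that window, so Norua Sector is at UTC−10:00.
13:45 UTC − 10h = 03:45 Norua Sector.

03:45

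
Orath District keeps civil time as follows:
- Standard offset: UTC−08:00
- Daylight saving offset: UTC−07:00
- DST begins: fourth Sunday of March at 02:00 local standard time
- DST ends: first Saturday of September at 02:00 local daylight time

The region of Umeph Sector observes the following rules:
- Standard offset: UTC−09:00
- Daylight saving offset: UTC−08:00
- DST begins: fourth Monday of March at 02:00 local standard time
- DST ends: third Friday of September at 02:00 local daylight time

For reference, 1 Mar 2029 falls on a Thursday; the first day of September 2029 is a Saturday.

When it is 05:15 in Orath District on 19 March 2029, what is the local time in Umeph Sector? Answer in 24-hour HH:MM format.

04:15

1 March 2029 is a Thursday, so the first Sunday is March 4 and the fourth is March 25.
1 September 2029 is a Saturday, so the first Saturday is September 1.
19 March 2029 is outside the daylight-saving period (25 March – 1 September), so Orath District is on standard time, UTC−08:00.
05:15 Orath District + 8h = 13:15 UTC.
1 March 2029 is a Thursday, so the first Monday is March 5 and the fourth is March 26.
1 September 2029 is a Saturday, so the first Friday is September 7 and the third is September 21.
At the standard offset (UTC−09:00), 13:15 UTC − 9h = 04:15 Umeph Sector standard time.
Daylight saving runs 26 March – 21 September; the standard-time date in Umeph Sector, 19 March 2029, is outside that window, so Umeph Sector is on standard time at UTC−09:00.
13:15 UTC − 9h = 04:15 Umeph Sector.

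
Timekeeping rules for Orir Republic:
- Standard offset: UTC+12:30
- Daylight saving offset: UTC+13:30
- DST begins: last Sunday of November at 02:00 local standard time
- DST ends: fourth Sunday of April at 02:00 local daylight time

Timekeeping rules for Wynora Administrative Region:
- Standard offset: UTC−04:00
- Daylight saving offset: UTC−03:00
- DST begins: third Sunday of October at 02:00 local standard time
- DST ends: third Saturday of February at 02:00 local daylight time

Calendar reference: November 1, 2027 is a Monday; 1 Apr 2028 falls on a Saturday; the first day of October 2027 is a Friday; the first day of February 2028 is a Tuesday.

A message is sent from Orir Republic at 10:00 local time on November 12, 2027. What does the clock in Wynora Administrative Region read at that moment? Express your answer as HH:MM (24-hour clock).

1 November 2027 is a Monday, so Sundays fall on 7, 14, 21, 28; the last is November 28.
1 April 2028 is a Saturday, so the first Sunday is April 2 and the fourth is April 23.
November 12, 2027 does not fall between 28 November 2027 and 23 April 2028, so daylight saving is not in effect and Orir Republic is at UTC+12:30.
10:00 Orir Republic − 12h30m = 21:30 UTC (rolling into the previous day, 11 November 2027).
1 October 2027 is a Friday, so the first Sunday is October 3 and the third is October 17.
1 February 2028 is a Tuesday, so the first Saturday is February 5 and the third is February 19.
At the standard offset (UTC−04:00), 21:30 UTC − 4h = 17:30 Wynora Administrative Region standard time.
Daylight saving runs 17 October 2027 – 19 February 2028; the standard-time date in Wynora Administrative Region, November 11, 2027, is inside that window, so Wynora Administrative Region is at UTC−03:00.
21:30 UTC − 3h = 18:30 Wynora Administrative Region.

18:30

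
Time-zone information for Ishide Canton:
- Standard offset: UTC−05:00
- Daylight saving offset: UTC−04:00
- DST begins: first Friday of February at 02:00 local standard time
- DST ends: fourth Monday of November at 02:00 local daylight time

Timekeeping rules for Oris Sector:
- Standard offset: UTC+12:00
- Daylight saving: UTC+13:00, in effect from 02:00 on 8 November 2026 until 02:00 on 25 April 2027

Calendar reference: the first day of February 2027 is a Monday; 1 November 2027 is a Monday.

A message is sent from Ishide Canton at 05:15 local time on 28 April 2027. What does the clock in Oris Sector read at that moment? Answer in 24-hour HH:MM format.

21:15

1 February 2027 is a Monday, so the first Friday is February 5.
1 November 2027 is a Monday, so the first Monday is November 1 and the fourth is November 22.
28 April 2027 lies within the daylight-saving period (5 February – 22 November), so Ishide Canton is on daylight time, UTC−04:00.
05:15 Ishide Canton + 4h = 09:15 UTC.
At the standard offset (UTC+12:00), 09:15 UTC + 12h = 21:15 Oris Sector standard time.
Daylight saving runs 8 November 2026 – 25 April 2027; the standard-time date in Oris Sector, 28 April 2027, is outside that window, so Oris Sector is on standard time at UTC+12:00.
09:15 UTC + 12h = 21:15 Oris Sector.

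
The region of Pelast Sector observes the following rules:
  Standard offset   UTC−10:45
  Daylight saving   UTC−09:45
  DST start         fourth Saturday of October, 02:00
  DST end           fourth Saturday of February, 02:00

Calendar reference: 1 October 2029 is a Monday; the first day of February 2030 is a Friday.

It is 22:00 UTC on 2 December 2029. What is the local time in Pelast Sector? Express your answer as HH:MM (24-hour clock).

12:15

1 October 2029 is a Monday, so the first Saturday is October 6 and the fourth is October 27.
1 February 2030 is a Friday, so the first Saturday is February 2 and the fourth is February 23.
At the standard offset (UTC−10:45), 22:00 UTC − 10h45m = 11:15 Pelast Sector standard time.
The standard-time date in Pelast Sector, 2 December 2029, falls between 27 October 2029 and 23 February 2030, so daylight saving is in effect and Pelast Sector is at UTC−09:45.
22:00 UTC − 9h45m = 12:15 local.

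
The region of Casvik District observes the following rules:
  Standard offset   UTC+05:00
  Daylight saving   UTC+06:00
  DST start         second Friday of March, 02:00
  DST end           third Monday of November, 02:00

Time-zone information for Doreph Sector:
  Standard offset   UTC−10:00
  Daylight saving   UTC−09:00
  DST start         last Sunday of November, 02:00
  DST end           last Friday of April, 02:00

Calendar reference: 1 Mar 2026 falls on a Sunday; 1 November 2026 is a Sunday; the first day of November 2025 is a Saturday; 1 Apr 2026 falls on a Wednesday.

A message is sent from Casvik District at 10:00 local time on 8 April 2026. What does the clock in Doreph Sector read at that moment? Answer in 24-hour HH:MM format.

1 March 2026 is a Sunday, so the first Friday is March 6 and the second is March 13.
1 November 2026 is a Sunday, so the first Monday is November 2 and the third is November 16.
Daylight saving runs 13 March – 16 November; 8 April 2026 is inside that window, so Casvik District is at UTC+06:00.
10:00 Casvik District − 6h = 04:00 UTC.
1 November 2025 is a Saturday, so Sundays fall on 2, 9, 16, 23, 30; the last is November 30.
1 April 2026 is a Wednesday, so Fridays fall on 3, 10, 17, 24; the last is April 24.
At the standard offset (UTC−10:00), 04:00 UTC − 10h = 18:00 Doreph Sector standard time (rolling into the previous day, 7 April 2026).
Daylight saving runs 30 November 2025 – 24 April 2026; the standard-time date in Doreph Sector, 7 April 2026, is inside that window, so Doreph Sector is at UTC−09:00.
04:00 UTC − 9h = 19:00 Doreph Sector (rolling into the previous day, 7 April 2026).

19:00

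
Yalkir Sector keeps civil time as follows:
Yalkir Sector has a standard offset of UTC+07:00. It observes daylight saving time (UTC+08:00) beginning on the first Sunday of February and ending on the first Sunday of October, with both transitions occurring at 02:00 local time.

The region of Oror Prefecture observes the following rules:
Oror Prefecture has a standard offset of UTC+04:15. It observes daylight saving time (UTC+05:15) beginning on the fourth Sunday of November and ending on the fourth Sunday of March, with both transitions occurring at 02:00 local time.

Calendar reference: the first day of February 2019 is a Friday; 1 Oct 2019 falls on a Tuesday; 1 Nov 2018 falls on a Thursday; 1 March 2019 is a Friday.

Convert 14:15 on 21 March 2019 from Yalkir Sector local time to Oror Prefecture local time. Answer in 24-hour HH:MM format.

11:30

1 February 2019 is a Friday, so the first Sunday is February 3.
1 October 2019 is a Tuesday, so the first Sunday is October 6.
Daylight saving runs 3 February – 6 October; 21 March 2019 is inside that window, so Yalkir Sector is at UTC+08:00.
14:15 Yalkir Sector − 8h = 06:15 UTC.
1 November 2018 is a Thursday, so the first Sunday is November 4 and the fourth is November 25.
1 March 2019 is a Friday, so the first Sunday is March 3 and the fourth is March 24.
At the standard offset (UTC+04:15), 06:15 UTC + 4h15m = 10:30 Oror Prefecture standard time.
The standard-time date in Oror Prefecture, 21 March 2019, falls between 25 November 2018 and 24 March 2019, so daylight saving is in effect and Oror Prefecture is at UTC+05:15.
06:15 UTC + 5h15m = 11:30 Oror Prefecture.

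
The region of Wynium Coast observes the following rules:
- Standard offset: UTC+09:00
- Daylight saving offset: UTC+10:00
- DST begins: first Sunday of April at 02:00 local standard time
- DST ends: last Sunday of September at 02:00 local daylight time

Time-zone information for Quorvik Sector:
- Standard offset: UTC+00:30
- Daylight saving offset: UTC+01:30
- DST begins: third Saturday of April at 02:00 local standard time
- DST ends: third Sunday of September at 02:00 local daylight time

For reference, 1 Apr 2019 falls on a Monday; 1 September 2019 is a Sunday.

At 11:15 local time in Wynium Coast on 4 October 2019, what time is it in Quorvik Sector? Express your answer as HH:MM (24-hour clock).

02:45

1 April 2019 is a Monday, so the first Sunday is April 7.
1 September 2019 is a Sunday, so Sundays fall on 1, 8, 15, 22, 29; the last is September 29.
Daylight saving runs 7 April – 29 September; 4 October 2019 is outside that window, so Wynium Coast is on standard time at UTC+09:00.
11:15 Wynium Coast − 9h = 02:15 UTC.
1 April 2019 is a Monday, so the first Saturday is April 6 and the third is April 20.
1 September 2019 is a Sunday, so the first Sunday is September 1 and the third is September 15.
At the standard offset (UTC+00:30), 02:15 UTC + 0h30m = 02:45 Quorvik Sector standard time.
The standard-time date in Quorvik Sector, 4 October 2019, is outside the daylight-saving period (20 April – 15 September), so Quorvik Sector is on standard time, UTC+00:30.
02:15 UTC + 0h30m = 02:45 Quorvik Sector.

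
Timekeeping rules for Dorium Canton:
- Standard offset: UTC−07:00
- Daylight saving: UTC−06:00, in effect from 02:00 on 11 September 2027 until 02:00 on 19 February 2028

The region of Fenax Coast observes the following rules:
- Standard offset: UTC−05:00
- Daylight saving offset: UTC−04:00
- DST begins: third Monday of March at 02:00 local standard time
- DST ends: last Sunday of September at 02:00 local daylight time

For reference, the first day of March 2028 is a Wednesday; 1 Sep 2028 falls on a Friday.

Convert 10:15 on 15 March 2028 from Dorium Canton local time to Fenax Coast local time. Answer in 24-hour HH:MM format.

12:15

Daylight saving runs 11 September 2027 – 19 February 2028; 15 March 2028 is outside that window, so Dorium Canton is on standard time at UTC−07:00.
10:15 Dorium Canton + 7h = 17:15 UTC.
1 March 2028 is a Wednesday, so the first Monday is March 6 and the third is March 20.
1 September 2028 is a Friday, so Sundays fall on 3, 10, 17, 24; the last is September 24.
At the standard offset (UTC−05:00), 17:15 UTC − 5h = 12:15 Fenax Coast standard time.
The standard-time date in Fenax Coast, 15 March 2028, is outside the daylight-saving period (20 March – 24 September), so Fenax Coast is on standard time, UTC−05:00.
17:15 UTC − 5h = 12:15 Fenax Coast.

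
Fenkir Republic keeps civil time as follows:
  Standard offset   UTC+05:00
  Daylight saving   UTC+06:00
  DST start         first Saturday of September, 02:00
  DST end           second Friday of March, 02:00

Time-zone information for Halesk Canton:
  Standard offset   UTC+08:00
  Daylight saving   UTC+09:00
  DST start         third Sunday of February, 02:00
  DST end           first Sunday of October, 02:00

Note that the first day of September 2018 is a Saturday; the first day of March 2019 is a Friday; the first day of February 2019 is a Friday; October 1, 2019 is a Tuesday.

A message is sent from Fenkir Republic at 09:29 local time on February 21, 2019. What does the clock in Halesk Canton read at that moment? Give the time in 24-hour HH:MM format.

12:29

1 September 2018 is a Saturday, so the first Saturday is September 1.
1 March 2019 is a Friday, so the first Friday is March 1 and the second is March 8.
February 21, 2019 falls between 1 September 2018 and 8 March 2019, so daylight saving is in effect and Fenkir Republic is at UTC+06:00.
09:29 Fenkir Republic − 6h = 03:29 UTC.
1 February 2019 is a Friday, so the first Sunday is February 3 and the third is February 17.
1 October 2019 is a Tuesday, so the first Sunday is October 6.
At the standard offset (UTC+08:00), 03:29 UTC + 8h = 11:29 Halesk Canton standard time.
Daylight saving runs 17 February – 6 October; the standard-time date in Halesk Canton, February 21, 2019, is inside that window, so Halesk Canton is at UTC+09:00.
03:29 UTC + 9h = 12:29 Halesk Canton.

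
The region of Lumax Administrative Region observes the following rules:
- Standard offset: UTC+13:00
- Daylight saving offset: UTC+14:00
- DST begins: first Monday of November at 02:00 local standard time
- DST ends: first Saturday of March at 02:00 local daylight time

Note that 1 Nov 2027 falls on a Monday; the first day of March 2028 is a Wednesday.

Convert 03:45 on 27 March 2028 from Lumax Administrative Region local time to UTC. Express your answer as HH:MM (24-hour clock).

14:45

1 November 2027 is a Monday, so the first Monday is November 1.
1 March 2028 is a Wednesday, so the first Saturday is March 4.
Daylight saving runs 1 November 2027 – 4 March 2028; 27 March 2028 is outside that window, so Lumax Administrative Region is on standard time at UTC+13:00.
03:45 local − 13h = 14:45 UTC (rolling into the previous day, 26 March 2028).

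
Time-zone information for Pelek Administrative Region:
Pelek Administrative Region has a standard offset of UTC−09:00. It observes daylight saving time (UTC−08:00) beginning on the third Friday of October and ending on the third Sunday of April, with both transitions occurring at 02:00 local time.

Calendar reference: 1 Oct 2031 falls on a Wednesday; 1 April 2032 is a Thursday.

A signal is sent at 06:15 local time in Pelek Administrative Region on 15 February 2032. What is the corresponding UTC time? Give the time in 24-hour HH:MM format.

1 October 2031 is a Wednesday, so the first Friday is October 3 and the third is October 17.
1 April 2032 is a Thursday, so the first Sunday is April 4 and the third is April 18.
15 February 2032 lies within the daylight-saving period (17 October 2031 – 18 April 2032), so Pelek Administrative Region is on daylight time, UTC−08:00.
06:15 local + 8h = 14:15 UTC.

14:15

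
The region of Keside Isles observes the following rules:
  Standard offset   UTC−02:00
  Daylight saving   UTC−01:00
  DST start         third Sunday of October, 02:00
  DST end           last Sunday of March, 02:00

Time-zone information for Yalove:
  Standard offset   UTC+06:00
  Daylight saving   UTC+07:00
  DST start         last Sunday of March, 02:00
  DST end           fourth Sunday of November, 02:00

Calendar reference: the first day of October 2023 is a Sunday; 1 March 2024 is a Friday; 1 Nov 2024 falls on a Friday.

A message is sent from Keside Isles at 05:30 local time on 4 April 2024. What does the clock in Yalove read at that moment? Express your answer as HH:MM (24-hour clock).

1 October 2023 is a Sunday, so the first Sunday is October 1 and the third is October 15.
1 March 2024 is a Friday, so Sundays fall on 3, 10, 17, 24, 31; the last is March 31.
Daylight saving runs 15 October 2023 – 31 March 2024; 4 April 2024 is outside that window, so Keside Isles is on standard time at UTC−02:00.
05:30 Keside Isles + 2h = 07:30 UTC.
1 March 2024 is a Friday, so Sundays fall on 3, 10, 17, 24, 31; the last is March 31.
1 November 2024 is a Friday, so the first Sunday is November 3 and the fourth is November 24.
At the standard offset (UTC+06:00), 07:30 UTC + 6h = 13:30 Yalove standard time.
The standard-time date in Yalove, 4 April 2024, falls between 31 March and 24 November, so daylight saving is in effect and Yalove is at UTC+07:00.
07:30 UTC + 7h = 14:30 Yalove.

14:30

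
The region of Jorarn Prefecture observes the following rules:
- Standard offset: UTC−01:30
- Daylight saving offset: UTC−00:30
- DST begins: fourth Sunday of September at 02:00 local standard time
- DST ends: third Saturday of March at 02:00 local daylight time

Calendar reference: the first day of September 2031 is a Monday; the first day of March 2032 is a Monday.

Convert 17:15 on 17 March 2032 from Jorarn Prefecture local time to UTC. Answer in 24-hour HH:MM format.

17:45

1 September 2031 is a Monday, so the first Sunday is September 7 and the fourth is September 28.
1 March 2032 is a Monday, so the first Saturday is March 6 and the third is March 20.
17 March 2032 falls between 28 September 2031 and 20 March 2032, so daylight saving is in effect and Jorarn Prefecture is at UTC−00:30.
17:15 local + 0h30m = 17:45 UTC.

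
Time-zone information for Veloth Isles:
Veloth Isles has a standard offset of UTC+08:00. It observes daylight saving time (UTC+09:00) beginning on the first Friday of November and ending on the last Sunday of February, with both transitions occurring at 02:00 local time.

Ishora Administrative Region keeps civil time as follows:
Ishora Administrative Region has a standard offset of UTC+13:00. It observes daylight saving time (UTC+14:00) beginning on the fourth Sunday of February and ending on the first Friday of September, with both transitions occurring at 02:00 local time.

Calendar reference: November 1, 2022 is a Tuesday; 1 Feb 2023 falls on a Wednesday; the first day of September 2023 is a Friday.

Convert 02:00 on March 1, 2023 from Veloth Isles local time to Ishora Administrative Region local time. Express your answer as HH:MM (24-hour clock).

1 November 2022 is a Tuesday, so the first Friday is November 4.
1 February 2023 is a Wednesday, so Sundays fall on 5, 12, 19, 26; the last is February 26.
March 1, 2023 is outside the daylight-saving period (4 November 2022 – 26 February 2023), so Veloth Isles is on standard time, UTC+08:00.
02:00 Veloth Isles − 8h = 18:00 UTC (rolling into the previous day, 28 February 2023).
1 February 2023 is a Wednesday, so the first Sunday is February 5 and the fourth is February 26.
1 September 2023 is a Friday, so the first Friday is September 1.
At the standard offset (UTC+13:00), 18:00 UTC + 13h = 07:00 Ishora Administrative Region standard time (rolling into the next day, 1 March 2023).
Daylight saving runs 26 February – 1 September; the standard-time date in Ishora Administrative Region, March 1, 2023, is inside that window, so Ishora Administrative Region is at UTC+14:00.
18:00 UTC + 14h = 08:00 Ishora Administrative Region (rolling into the next day, 1 March 2023).

08:00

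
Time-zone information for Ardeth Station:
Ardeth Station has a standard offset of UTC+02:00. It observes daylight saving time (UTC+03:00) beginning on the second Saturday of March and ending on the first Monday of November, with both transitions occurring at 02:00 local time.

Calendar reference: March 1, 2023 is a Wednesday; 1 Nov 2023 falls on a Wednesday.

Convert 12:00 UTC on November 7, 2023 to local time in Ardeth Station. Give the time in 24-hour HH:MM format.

1 March 2023 is a Wednesday, so the first Saturday is March 4 and the second is March 11.
1 November 2023 is a Wednesday, so the first Monday is November 6.
At the standard offset (UTC+02:00), 12:00 UTC + 2h = 14:00 Ardeth Station standard time.
The standard-time date in Ardeth Station, November 7, 2023, is outside the daylight-saving period (11 March – 6 November), so Ardeth Station is on standard time, UTC+02:00.
12:00 UTC + 2h = 14:00 local.

14:00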